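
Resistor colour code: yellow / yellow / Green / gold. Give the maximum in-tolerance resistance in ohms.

4620000 Ω

Yellow → 4 (first significant figure)
Yellow → 4 (second significant figure)
Green → ×10^5 multiplier
Gold → ±5% tolerance
44 × 100000 = 4400000 Ω
Maximum = 4400000 × (1 + 5/100) = 4620000 Ω.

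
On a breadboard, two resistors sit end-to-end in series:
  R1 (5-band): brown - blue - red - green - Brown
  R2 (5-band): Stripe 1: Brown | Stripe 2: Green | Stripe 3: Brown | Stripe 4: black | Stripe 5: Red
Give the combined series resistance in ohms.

R1: brown, blue, red → 162; green ×10^5 → 16200000 Ω.
R2: brown, green, brown → 151; black ×1 → 151 Ω.
Series: 16200000 + 151 = 16200151 Ω.

16200151 Ω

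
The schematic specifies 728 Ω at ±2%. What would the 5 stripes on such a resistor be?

violet, red, grey, black, red

728 Ω = 728 × 10^0.
7 → violet
2 → red
8 → grey
Multiplier 10^0 → black.
±2% tolerance → red.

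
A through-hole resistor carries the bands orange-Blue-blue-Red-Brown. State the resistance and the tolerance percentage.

Orange → 3 (first significant figure)
Blue → 6 (second significant figure)
Blue → 6 (third significant figure)
Red → ×10^2 multiplier
Brown → ±1% tolerance
366 × 100 = 36600 Ω

36600 Ω ±1%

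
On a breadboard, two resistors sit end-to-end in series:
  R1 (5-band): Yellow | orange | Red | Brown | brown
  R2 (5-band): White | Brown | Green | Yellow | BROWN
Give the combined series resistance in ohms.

9154320 Ω

R1: yellow, orange, red → 432; brown ×10 → 4320 Ω.
R2: white, brown, green → 915; yellow ×10^4 → 9150000 Ω.
Series: 4320 + 9150000 = 9154320 Ω.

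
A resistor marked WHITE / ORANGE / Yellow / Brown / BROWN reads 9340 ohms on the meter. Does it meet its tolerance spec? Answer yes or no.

yes

White → 9 (first significant figure)
Orange → 3 (second significant figure)
Yellow → 4 (third significant figure)
Brown → ×10 multiplier
Brown → ±1% tolerance
934 × 10 = 9340 Ω
Allowed range: 9246.6 Ω to 9433.4 Ω.
9340 ohms lies inside that range.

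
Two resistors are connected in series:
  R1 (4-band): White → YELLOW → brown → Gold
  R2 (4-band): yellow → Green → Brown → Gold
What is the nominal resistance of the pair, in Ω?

1390 Ω

R1: white, yellow → 94; brown ×10 → 940 Ω.
R2: yellow, green → 45; brown ×10 → 450 Ω.
Series: 940 + 450 = 1390 Ω.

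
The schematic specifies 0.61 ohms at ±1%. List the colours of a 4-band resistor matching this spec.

0.61 Ω = 61 × 10^-2.
6 → blue
1 → brown
Multiplier 10^-2 → silver.
±1% tolerance → brown.

blue, brown, silver, brown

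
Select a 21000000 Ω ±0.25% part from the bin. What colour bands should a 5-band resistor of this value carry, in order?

red, brown, black, green, blue

21000000 Ω = 210 × 10^5.
2 → red
1 → brown
0 → black
Multiplier 10^5 → green.
±0.25% tolerance → blue.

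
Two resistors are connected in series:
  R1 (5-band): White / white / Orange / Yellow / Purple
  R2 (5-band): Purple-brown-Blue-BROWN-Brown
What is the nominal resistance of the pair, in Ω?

R1: white, white, orange → 993; yellow ×10^4 → 9930000 Ω.
R2: violet, brown, blue → 716; brown ×10 → 7160 Ω.
Series: 9930000 + 7160 = 9937160 Ω.

9937160 Ω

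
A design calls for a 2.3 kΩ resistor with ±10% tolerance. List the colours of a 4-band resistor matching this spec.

2300 Ω = 23 × 10^2.
2 → red
3 → orange
Multiplier 10^2 → red.
±10% tolerance → silver.

red, orange, red, silver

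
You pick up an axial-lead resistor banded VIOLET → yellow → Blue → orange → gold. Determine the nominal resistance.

746000 Ω

Violet → 7 (first significant figure)
Yellow → 4 (second significant figure)
Blue → 6 (third significant figure)
Orange → ×10^3 multiplier
746 × 1000 = 746000 Ω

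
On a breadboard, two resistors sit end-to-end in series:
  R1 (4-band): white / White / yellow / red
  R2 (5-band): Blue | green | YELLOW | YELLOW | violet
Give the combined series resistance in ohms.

R1: white, white → 99; yellow ×10^4 → 990000 Ω.
R2: blue, green, yellow → 654; yellow ×10^4 → 6540000 Ω.
Series: 990000 + 6540000 = 7530000 Ω.

7530000 Ω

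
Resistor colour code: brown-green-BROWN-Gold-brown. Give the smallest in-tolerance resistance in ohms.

Brown → 1 (first significant figure)
Green → 5 (second significant figure)
Brown → 1 (third significant figure)
Gold → ×0.1 multiplier
Brown → ±1% tolerance
151 × 0.1 = 15.1 Ω
Smallest = 15.1 × (1 − 1/100) = 14.949 Ω.

14.949 Ω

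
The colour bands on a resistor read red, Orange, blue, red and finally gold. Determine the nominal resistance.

Red → 2 (first significant figure)
Orange → 3 (second significant figure)
Blue → 6 (third significant figure)
Red → ×10^2 multiplier
236 × 100 = 23600 Ω

23600 Ω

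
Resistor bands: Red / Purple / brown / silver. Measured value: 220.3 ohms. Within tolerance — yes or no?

no

Red → 2 (first significant figure)
Violet → 7 (second significant figure)
Brown → ×10 multiplier
Silver → ±10% tolerance
27 × 10 = 270 Ω
Allowed range: 243 Ω to 297 Ω.
220.3 ohms lies outside that range.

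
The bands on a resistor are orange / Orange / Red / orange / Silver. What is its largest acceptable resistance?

365200 Ω

Orange → 3 (first significant figure)
Orange → 3 (second significant figure)
Red → 2 (third significant figure)
Orange → ×10^3 multiplier
Silver → ±10% tolerance
332 × 1000 = 332000 Ω
Largest = 332000 × (1 + 10/100) = 365200 Ω.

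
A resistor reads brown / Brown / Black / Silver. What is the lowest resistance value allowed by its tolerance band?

9.9 Ω

Brown → 1 (first significant figure)
Brown → 1 (second significant figure)
Black → ×1 multiplier
Silver → ±10% tolerance
11 × 1 = 11 Ω
Lowest = 11 × (1 − 10/100) = 9.9 Ω.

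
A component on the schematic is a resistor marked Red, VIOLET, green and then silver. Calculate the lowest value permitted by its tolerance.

2430000 Ω

Red → 2 (first significant figure)
Violet → 7 (second significant figure)
Green → ×10^5 multiplier
Silver → ±10% tolerance
27 × 100000 = 2700000 Ω
Lowest = 2700000 × (1 − 10/100) = 2430000 Ω.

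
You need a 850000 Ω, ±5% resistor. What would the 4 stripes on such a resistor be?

grey, green, yellow, gold

850000 Ω = 85 × 10^4.
8 → grey
5 → green
Multiplier 10^4 → yellow.
±5% tolerance → gold.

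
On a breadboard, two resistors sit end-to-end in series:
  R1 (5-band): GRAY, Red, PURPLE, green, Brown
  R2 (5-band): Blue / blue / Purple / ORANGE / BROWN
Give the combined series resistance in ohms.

83367000 Ω

R1: grey, red, violet → 827; green ×10^5 → 82700000 Ω.
R2: blue, blue, violet → 667; orange ×10^3 → 667000 Ω.
Series: 82700000 + 667000 = 83367000 Ω.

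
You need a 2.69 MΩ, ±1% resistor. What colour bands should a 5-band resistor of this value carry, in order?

red, blue, white, yellow, brown

2690000 Ω = 269 × 10^4.
2 → red
6 → blue
9 → white
Multiplier 10^4 → yellow.
±1% tolerance → brown.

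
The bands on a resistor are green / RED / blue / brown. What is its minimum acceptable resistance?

Green → 5 (first significant figure)
Red → 2 (second significant figure)
Blue → ×10^6 multiplier
Brown → ±1% tolerance
52 × 1000000 = 52000000 Ω
Minimum = 52000000 × (1 − 1/100) = 51480000 Ω.

51480000 Ω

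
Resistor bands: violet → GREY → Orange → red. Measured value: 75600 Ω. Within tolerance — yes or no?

no

Violet → 7 (first significant figure)
Grey → 8 (second significant figure)
Orange → ×10^3 multiplier
Red → ±2% tolerance
78 × 1000 = 78000 Ω
Allowed range: 76440 Ω to 79560 Ω.
75600 Ω lies outside that range.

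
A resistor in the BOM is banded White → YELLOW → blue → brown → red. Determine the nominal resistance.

9460 Ω

White → 9 (first significant figure)
Yellow → 4 (second significant figure)
Blue → 6 (third significant figure)
Brown → ×10 multiplier
946 × 10 = 9460 Ω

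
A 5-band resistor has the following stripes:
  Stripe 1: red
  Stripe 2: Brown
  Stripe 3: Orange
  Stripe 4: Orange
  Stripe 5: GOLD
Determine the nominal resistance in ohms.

Red → 2 (first significant figure)
Brown → 1 (second significant figure)
Orange → 3 (third significant figure)
Orange → ×10^3 multiplier
213 × 1000 = 213000 Ω

213000 Ω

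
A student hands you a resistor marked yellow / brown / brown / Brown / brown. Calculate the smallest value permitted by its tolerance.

4068.9 Ω

Yellow → 4 (first significant figure)
Brown → 1 (second significant figure)
Brown → 1 (third significant figure)
Brown → ×10 multiplier
Brown → ±1% tolerance
411 × 10 = 4110 Ω
Smallest = 4110 × (1 − 1/100) = 4068.9 Ω.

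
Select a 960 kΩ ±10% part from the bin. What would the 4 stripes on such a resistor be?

960000 Ω = 96 × 10^4.
9 → white
6 → blue
Multiplier 10^4 → yellow.
±10% tolerance → silver.

white, blue, yellow, silver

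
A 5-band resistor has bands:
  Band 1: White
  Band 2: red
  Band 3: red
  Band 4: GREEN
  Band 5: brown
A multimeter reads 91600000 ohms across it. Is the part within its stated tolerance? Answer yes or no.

yes

White → 9 (first significant figure)
Red → 2 (second significant figure)
Red → 2 (third significant figure)
Green → ×10^5 multiplier
Brown → ±1% tolerance
922 × 100000 = 92200000 Ω
Allowed range: 91278000 Ω to 93122000 Ω.
91600000 ohms lies inside that range.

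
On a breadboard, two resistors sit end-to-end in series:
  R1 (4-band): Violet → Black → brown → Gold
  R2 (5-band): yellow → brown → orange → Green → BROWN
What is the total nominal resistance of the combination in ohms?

41300700 Ω

R1: violet, black → 70; brown ×10 → 700 Ω.
R2: yellow, brown, orange → 413; green ×10^5 → 41300000 Ω.
Series: 700 + 41300000 = 41300700 Ω.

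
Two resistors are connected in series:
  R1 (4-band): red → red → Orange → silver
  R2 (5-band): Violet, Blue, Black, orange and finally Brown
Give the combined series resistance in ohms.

R1: red, red → 22; orange ×10^3 → 22000 Ω.
R2: violet, blue, black → 760; orange ×10^3 → 760000 Ω.
Series: 22000 + 760000 = 782000 Ω.

782000 Ω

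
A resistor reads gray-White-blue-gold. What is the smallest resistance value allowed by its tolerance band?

84550000 Ω

Grey → 8 (first significant figure)
White → 9 (second significant figure)
Blue → ×10^6 multiplier
Gold → ±5% tolerance
89 × 1000000 = 89000000 Ω
Smallest = 89000000 × (1 − 5/100) = 84550000 Ω.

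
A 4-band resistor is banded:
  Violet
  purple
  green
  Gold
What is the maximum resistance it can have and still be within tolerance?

Violet → 7 (first significant figure)
Violet → 7 (second significant figure)
Green → ×10^5 multiplier
Gold → ±5% tolerance
77 × 100000 = 7700000 Ω
Maximum = 7700000 × (1 + 5/100) = 8085000 Ω.

8085000 Ω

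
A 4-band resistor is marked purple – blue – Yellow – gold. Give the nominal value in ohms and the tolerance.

760000 Ω ±5%

Violet → 7 (first significant figure)
Blue → 6 (second significant figure)
Yellow → ×10^4 multiplier
Gold → ±5% tolerance
76 × 10000 = 760000 Ω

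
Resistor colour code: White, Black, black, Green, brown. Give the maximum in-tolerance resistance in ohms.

90900000 Ω

White → 9 (first significant figure)
Black → 0 (second significant figure)
Black → 0 (third significant figure)
Green → ×10^5 multiplier
Brown → ±1% tolerance
900 × 100000 = 90000000 Ω
Maximum = 90000000 × (1 + 1/100) = 90900000 Ω.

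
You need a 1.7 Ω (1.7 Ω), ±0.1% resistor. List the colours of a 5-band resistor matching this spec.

1.7 Ω = 170 × 10^-2.
1 → brown
7 → violet
0 → black
Multiplier 10^-2 → silver.
±0.1% tolerance → violet.

brown, violet, black, silver, violet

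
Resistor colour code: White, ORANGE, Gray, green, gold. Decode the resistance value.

93800000 Ω

White → 9 (first significant figure)
Orange → 3 (second significant figure)
Grey → 8 (third significant figure)
Green → ×10^5 multiplier
938 × 100000 = 93800000 Ω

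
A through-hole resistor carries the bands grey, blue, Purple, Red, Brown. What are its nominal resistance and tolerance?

Grey → 8 (first significant figure)
Blue → 6 (second significant figure)
Violet → 7 (third significant figure)
Red → ×10^2 multiplier
Brown → ±1% tolerance
867 × 100 = 86700 Ω

86700 Ω ±1%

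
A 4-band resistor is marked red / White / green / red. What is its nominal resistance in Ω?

2900000 Ω

Red → 2 (first significant figure)
White → 9 (second significant figure)
Green → ×10^5 multiplier
29 × 100000 = 2900000 Ω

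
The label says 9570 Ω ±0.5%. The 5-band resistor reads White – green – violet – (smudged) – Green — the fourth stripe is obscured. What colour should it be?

9570 Ω = 957 × 10^1.
The fourth band is the multiplier, 10^1, which is brown.

brown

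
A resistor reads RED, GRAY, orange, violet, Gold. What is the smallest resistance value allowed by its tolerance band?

Red → 2 (first significant figure)
Grey → 8 (second significant figure)
Orange → 3 (third significant figure)
Violet → ×10^7 multiplier
Gold → ±5% tolerance
283 × 10000000 = 2830000000 Ω
Smallest = 2830000000 × (1 − 5/100) = 2688500000 Ω.

2688500000 Ω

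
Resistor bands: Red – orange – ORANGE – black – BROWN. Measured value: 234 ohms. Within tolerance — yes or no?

yes

Red → 2 (first significant figure)
Orange → 3 (second significant figure)
Orange → 3 (third significant figure)
Black → ×1 multiplier
Brown → ±1% tolerance
233 × 1 = 233 Ω
Allowed range: 230.67 Ω to 235.33 Ω.
234 ohms lies inside that range.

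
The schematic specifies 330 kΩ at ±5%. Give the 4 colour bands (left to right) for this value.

orange, orange, yellow, gold

330000 Ω = 33 × 10^4.
3 → orange
3 → orange
Multiplier 10^4 → yellow.
±5% tolerance → gold.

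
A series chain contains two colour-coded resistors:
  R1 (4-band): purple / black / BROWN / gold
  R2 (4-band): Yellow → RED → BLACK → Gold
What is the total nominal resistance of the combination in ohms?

R1: violet, black → 70; brown ×10 → 700 Ω.
R2: yellow, red → 42; black ×1 → 42 Ω.
Series: 700 + 42 = 742 Ω.

742 Ω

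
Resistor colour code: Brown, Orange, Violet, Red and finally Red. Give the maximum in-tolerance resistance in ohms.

13974 Ω

Brown → 1 (first significant figure)
Orange → 3 (second significant figure)
Violet → 7 (third significant figure)
Red → ×10^2 multiplier
Red → ±2% tolerance
137 × 100 = 13700 Ω
Maximum = 13700 × (1 + 2/100) = 13974 Ω.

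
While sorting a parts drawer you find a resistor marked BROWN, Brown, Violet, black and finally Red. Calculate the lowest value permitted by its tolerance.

114.66 Ω

Brown → 1 (first significant figure)
Brown → 1 (second significant figure)
Violet → 7 (third significant figure)
Black → ×1 multiplier
Red → ±2% tolerance
117 × 1 = 117 Ω
Lowest = 117 × (1 − 2/100) = 114.66 Ω.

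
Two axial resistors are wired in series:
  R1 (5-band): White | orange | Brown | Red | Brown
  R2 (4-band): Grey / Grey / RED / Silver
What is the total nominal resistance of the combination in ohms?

101900 Ω

R1: white, orange, brown → 931; red ×10^2 → 93100 Ω.
R2: grey, grey → 88; red ×10^2 → 8800 Ω.
Series: 93100 + 8800 = 101900 Ω.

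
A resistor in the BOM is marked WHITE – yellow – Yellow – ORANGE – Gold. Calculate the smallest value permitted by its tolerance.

896800 Ω

White → 9 (first significant figure)
Yellow → 4 (second significant figure)
Yellow → 4 (third significant figure)
Orange → ×10^3 multiplier
Gold → ±5% tolerance
944 × 1000 = 944000 Ω
Smallest = 944000 × (1 − 5/100) = 896800 Ω.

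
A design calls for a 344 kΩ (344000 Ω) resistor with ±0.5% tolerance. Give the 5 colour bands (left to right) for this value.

orange, yellow, yellow, orange, green

344000 Ω = 344 × 10^3.
3 → orange
4 → yellow
4 → yellow
Multiplier 10^3 → orange.
±0.5% tolerance → green.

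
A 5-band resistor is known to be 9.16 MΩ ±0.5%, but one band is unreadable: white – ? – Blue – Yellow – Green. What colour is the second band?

brown

9160000 Ω = 916 × 10^4.
The second band gives digit 1 of the significand, and 1 is brown.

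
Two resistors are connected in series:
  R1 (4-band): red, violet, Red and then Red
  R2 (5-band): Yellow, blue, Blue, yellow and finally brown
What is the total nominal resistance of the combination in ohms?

R1: red, violet → 27; red ×10^2 → 2700 Ω.
R2: yellow, blue, blue → 466; yellow ×10^4 → 4660000 Ω.
Series: 2700 + 4660000 = 4662700 Ω.

4662700 Ω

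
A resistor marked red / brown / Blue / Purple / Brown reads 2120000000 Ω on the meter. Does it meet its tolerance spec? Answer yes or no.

Red → 2 (first significant figure)
Brown → 1 (second significant figure)
Blue → 6 (third significant figure)
Violet → ×10^7 multiplier
Brown → ±1% tolerance
216 × 10000000 = 2160000000 Ω
Allowed range: 2138400000 Ω to 2181600000 Ω.
2120000000 Ω lies outside that range.

no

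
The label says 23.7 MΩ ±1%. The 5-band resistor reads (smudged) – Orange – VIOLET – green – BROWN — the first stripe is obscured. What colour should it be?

23700000 Ω = 237 × 10^5.
The first band gives digit 2 of the significand, and 2 is red.

red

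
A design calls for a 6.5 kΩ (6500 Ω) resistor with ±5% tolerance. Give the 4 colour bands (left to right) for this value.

6500 Ω = 65 × 10^2.
6 → blue
5 → green
Multiplier 10^2 → red.
±5% tolerance → gold.

blue, green, red, gold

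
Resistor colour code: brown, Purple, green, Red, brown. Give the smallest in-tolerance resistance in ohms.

17325 Ω

Brown → 1 (first significant figure)
Violet → 7 (second significant figure)
Green → 5 (third significant figure)
Red → ×10^2 multiplier
Brown → ±1% tolerance
175 × 100 = 17500 Ω
Smallest = 17500 × (1 − 1/100) = 17325 Ω.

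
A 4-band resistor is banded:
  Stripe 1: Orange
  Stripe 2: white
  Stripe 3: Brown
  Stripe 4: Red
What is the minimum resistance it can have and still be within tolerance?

382.2 Ω

Orange → 3 (first significant figure)
White → 9 (second significant figure)
Brown → ×10 multiplier
Red → ±2% tolerance
39 × 10 = 390 Ω
Minimum = 390 × (1 − 2/100) = 382.2 Ω.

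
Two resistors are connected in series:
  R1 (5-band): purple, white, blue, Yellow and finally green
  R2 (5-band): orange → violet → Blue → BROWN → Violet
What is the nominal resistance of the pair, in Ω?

7963760 Ω

R1: violet, white, blue → 796; yellow ×10^4 → 7960000 Ω.
R2: orange, violet, blue → 376; brown ×10 → 3760 Ω.
Series: 7960000 + 3760 = 7963760 Ω.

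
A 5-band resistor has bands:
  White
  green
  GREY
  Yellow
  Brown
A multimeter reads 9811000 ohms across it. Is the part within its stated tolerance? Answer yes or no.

no

White → 9 (first significant figure)
Green → 5 (second significant figure)
Grey → 8 (third significant figure)
Yellow → ×10^4 multiplier
Brown → ±1% tolerance
958 × 10000 = 9580000 Ω
Allowed range: 9484200 Ω to 9675800 Ω.
9811000 ohms lies outside that range.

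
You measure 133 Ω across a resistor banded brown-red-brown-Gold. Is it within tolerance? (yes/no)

no

Brown → 1 (first significant figure)
Red → 2 (second significant figure)
Brown → ×10 multiplier
Gold → ±5% tolerance
12 × 10 = 120 Ω
Allowed range: 114 Ω to 126 Ω.
133 Ω lies outside that range.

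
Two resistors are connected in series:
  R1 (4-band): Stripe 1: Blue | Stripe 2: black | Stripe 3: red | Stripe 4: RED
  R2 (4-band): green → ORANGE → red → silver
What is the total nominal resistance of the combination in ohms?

11300 Ω

R1: blue, black → 60; red ×10^2 → 6000 Ω.
R2: green, orange → 53; red ×10^2 → 5300 Ω.
Series: 6000 + 5300 = 11300 Ω.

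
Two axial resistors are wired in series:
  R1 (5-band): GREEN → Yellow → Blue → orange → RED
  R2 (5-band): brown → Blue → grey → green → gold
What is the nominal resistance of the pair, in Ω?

R1: green, yellow, blue → 546; orange ×10^3 → 546000 Ω.
R2: brown, blue, grey → 168; green ×10^5 → 16800000 Ω.
Series: 546000 + 16800000 = 17346000 Ω.

17346000 Ω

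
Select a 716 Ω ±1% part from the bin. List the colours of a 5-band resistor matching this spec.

violet, brown, blue, black, brown

716 Ω = 716 × 10^0.
7 → violet
1 → brown
6 → blue
Multiplier 10^0 → black.
±1% tolerance → brown.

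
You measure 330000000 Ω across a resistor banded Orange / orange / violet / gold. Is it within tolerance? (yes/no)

yes

Orange → 3 (first significant figure)
Orange → 3 (second significant figure)
Violet → ×10^7 multiplier
Gold → ±5% tolerance
33 × 10000000 = 330000000 Ω
Allowed range: 313500000 Ω to 346500000 Ω.
330000000 Ω lies inside that range.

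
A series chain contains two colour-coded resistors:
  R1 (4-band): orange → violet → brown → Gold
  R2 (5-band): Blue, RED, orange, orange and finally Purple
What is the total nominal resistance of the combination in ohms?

623370 Ω

R1: orange, violet → 37; brown ×10 → 370 Ω.
R2: blue, red, orange → 623; orange ×10^3 → 623000 Ω.
Series: 370 + 623000 = 623370 Ω.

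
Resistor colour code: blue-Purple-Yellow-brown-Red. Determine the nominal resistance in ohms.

Blue → 6 (first significant figure)
Violet → 7 (second significant figure)
Yellow → 4 (third significant figure)
Brown → ×10 multiplier
674 × 10 = 6740 Ω

6740 Ω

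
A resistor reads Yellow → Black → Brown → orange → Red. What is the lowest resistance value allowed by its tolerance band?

Yellow → 4 (first significant figure)
Black → 0 (second significant figure)
Brown → 1 (third significant figure)
Orange → ×10^3 multiplier
Red → ±2% tolerance
401 × 1000 = 401000 Ω
Lowest = 401000 × (1 − 2/100) = 392980 Ω.

392980 Ω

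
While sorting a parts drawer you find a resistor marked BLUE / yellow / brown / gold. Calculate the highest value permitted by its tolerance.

Blue → 6 (first significant figure)
Yellow → 4 (second significant figure)
Brown → ×10 multiplier
Gold → ±5% tolerance
64 × 10 = 640 Ω
Highest = 640 × (1 + 5/100) = 672 Ω.

672 Ω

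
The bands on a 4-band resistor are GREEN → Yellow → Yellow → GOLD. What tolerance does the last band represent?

±5%

The last band, gold, is the tolerance band.
Gold corresponds to ±5%.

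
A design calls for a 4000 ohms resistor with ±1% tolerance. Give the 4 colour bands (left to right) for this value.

4000 Ω = 40 × 10^2.
4 → yellow
0 → black
Multiplier 10^2 → red.
±1% tolerance → brown.

yellow, black, red, brown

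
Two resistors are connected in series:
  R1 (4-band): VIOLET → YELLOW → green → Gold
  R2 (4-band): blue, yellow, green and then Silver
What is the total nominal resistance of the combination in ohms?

13800000 Ω

R1: violet, yellow → 74; green ×10^5 → 7400000 Ω.
R2: blue, yellow → 64; green ×10^5 → 6400000 Ω.
Series: 7400000 + 6400000 = 13800000 Ω.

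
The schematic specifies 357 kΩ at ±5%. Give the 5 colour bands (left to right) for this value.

orange, green, violet, orange, gold

357000 Ω = 357 × 10^3.
3 → orange
5 → green
7 → violet
Multiplier 10^3 → orange.
±5% tolerance → gold.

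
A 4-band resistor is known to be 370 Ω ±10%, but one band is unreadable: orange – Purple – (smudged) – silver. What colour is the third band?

brown

370 Ω = 37 × 10^1.
The third band is the multiplier, 10^1, which is brown.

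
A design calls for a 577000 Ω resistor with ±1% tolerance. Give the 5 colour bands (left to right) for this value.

577000 Ω = 577 × 10^3.
5 → green
7 → violet
7 → violet
Multiplier 10^3 → orange.
±1% tolerance → brown.

green, violet, violet, orange, brown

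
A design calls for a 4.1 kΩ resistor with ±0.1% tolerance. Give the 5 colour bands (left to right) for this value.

4100 Ω = 410 × 10^1.
4 → yellow
1 → brown
0 → black
Multiplier 10^1 → brown.
±0.1% tolerance → violet.

yellow, brown, black, brown, violet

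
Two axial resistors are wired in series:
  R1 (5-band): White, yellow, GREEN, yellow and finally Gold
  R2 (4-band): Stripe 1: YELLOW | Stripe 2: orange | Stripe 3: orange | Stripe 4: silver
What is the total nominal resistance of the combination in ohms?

R1: white, yellow, green → 945; yellow ×10^4 → 9450000 Ω.
R2: yellow, orange → 43; orange ×10^3 → 43000 Ω.
Series: 9450000 + 43000 = 9493000 Ω.

9493000 Ω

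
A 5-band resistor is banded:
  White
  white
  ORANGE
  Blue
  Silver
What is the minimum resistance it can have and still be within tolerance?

893700000 Ω

White → 9 (first significant figure)
White → 9 (second significant figure)
Orange → 3 (third significant figure)
Blue → ×10^6 multiplier
Silver → ±10% tolerance
993 × 1000000 = 993000000 Ω
Minimum = 993000000 × (1 − 10/100) = 893700000 Ω.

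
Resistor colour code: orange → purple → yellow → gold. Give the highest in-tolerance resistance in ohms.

Orange → 3 (first significant figure)
Violet → 7 (second significant figure)
Yellow → ×10^4 multiplier
Gold → ±5% tolerance
37 × 10000 = 370000 Ω
Highest = 370000 × (1 + 5/100) = 388500 Ω.

388500 Ω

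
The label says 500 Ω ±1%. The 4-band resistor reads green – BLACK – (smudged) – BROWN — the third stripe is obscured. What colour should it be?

500 Ω = 50 × 10^1.
The third band is the multiplier, 10^1, which is brown.

brown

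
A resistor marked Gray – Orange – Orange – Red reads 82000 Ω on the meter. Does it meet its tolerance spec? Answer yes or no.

Grey → 8 (first significant figure)
Orange → 3 (second significant figure)
Orange → ×10^3 multiplier
Red → ±2% tolerance
83 × 1000 = 83000 Ω
Allowed range: 81340 Ω to 84660 Ω.
82000 Ω lies inside that range.

yes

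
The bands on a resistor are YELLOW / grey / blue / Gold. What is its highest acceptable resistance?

Yellow → 4 (first significant figure)
Grey → 8 (second significant figure)
Blue → ×10^6 multiplier
Gold → ±5% tolerance
48 × 1000000 = 48000000 Ω
Highest = 48000000 × (1 + 5/100) = 50400000 Ω.

50400000 Ω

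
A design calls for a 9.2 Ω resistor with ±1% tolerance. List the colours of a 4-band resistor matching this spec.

9.2 Ω = 92 × 10^-1.
9 → white
2 → red
Multiplier 10^-1 → gold.
±1% tolerance → brown.

white, red, gold, brown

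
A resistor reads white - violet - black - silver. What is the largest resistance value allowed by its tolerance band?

106.7 Ω

White → 9 (first significant figure)
Violet → 7 (second significant figure)
Black → ×1 multiplier
Silver → ±10% tolerance
97 × 1 = 97 Ω
Largest = 97 × (1 + 10/100) = 106.7 Ω.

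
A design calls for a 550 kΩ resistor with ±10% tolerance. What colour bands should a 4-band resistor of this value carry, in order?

green, green, yellow, silver

550000 Ω = 55 × 10^4.
5 → green
5 → green
Multiplier 10^4 → yellow.
±10% tolerance → silver.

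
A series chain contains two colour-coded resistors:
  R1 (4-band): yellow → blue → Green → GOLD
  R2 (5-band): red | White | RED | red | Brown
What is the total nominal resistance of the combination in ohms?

R1: yellow, blue → 46; green ×10^5 → 4600000 Ω.
R2: red, white, red → 292; red ×10^2 → 29200 Ω.
Series: 4600000 + 29200 = 4629200 Ω.

4629200 Ω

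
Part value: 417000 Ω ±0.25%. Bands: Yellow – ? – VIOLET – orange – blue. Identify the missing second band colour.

brown

417000 Ω = 417 × 10^3.
The second band gives digit 1 of the significand, and 1 is brown.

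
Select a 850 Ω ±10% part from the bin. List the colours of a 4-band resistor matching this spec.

grey, green, brown, silver

850 Ω = 85 × 10^1.
8 → grey
5 → green
Multiplier 10^1 → brown.
±10% tolerance → silver.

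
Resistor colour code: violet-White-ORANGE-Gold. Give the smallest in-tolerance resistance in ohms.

75050 Ω

Violet → 7 (first significant figure)
White → 9 (second significant figure)
Orange → ×10^3 multiplier
Gold → ±5% tolerance
79 × 1000 = 79000 Ω
Smallest = 79000 × (1 − 5/100) = 75050 Ω.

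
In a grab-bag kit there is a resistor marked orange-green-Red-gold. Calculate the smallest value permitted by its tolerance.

3325 Ω

Orange → 3 (first significant figure)
Green → 5 (second significant figure)
Red → ×10^2 multiplier
Gold → ±5% tolerance
35 × 100 = 3500 Ω
Smallest = 3500 × (1 − 5/100) = 3325 Ω.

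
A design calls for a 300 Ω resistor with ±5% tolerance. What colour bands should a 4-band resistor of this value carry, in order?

orange, black, brown, gold

300 Ω = 30 × 10^1.
3 → orange
0 → black
Multiplier 10^1 → brown.
±5% tolerance → gold.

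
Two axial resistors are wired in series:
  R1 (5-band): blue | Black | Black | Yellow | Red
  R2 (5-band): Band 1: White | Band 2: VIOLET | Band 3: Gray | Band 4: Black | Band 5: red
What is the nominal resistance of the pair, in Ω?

R1: blue, black, black → 600; yellow ×10^4 → 6000000 Ω.
R2: white, violet, grey → 978; black ×1 → 978 Ω.
Series: 6000000 + 978 = 6000978 Ω.

6000978 Ω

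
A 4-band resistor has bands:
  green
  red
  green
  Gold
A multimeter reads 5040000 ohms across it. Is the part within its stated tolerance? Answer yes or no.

yes

Green → 5 (first significant figure)
Red → 2 (second significant figure)
Green → ×10^5 multiplier
Gold → ±5% tolerance
52 × 100000 = 5200000 Ω
Allowed range: 4940000 Ω to 5460000 Ω.
5040000 ohms lies inside that range.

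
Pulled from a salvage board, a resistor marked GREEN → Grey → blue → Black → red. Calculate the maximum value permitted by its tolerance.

Green → 5 (first significant figure)
Grey → 8 (second significant figure)
Blue → 6 (third significant figure)
Black → ×1 multiplier
Red → ±2% tolerance
586 × 1 = 586 Ω
Maximum = 586 × (1 + 2/100) = 597.72 Ω.

597.72 Ω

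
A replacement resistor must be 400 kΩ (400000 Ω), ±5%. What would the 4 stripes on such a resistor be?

400000 Ω = 40 × 10^4.
4 → yellow
0 → black
Multiplier 10^4 → yellow.
±5% tolerance → gold.

yellow, black, yellow, gold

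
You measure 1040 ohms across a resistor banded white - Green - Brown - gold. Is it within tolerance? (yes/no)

no

White → 9 (first significant figure)
Green → 5 (second significant figure)
Brown → ×10 multiplier
Gold → ±5% tolerance
95 × 10 = 950 Ω
Allowed range: 902.5 Ω to 997.5 Ω.
1040 ohms lies outside that range.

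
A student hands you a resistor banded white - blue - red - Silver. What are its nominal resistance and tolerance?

9600 Ω ±10%

White → 9 (first significant figure)
Blue → 6 (second significant figure)
Red → ×10^2 multiplier
Silver → ±10% tolerance
96 × 100 = 9600 Ω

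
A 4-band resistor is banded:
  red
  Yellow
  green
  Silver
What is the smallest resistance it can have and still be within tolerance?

2160000 Ω

Red → 2 (first significant figure)
Yellow → 4 (second significant figure)
Green → ×10^5 multiplier
Silver → ±10% tolerance
24 × 100000 = 2400000 Ω
Smallest = 2400000 × (1 − 10/100) = 2160000 Ω.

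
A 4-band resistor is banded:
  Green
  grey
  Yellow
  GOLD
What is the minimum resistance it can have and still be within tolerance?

551000 Ω

Green → 5 (first significant figure)
Grey → 8 (second significant figure)
Yellow → ×10^4 multiplier
Gold → ±5% tolerance
58 × 10000 = 580000 Ω
Minimum = 580000 × (1 − 5/100) = 551000 Ω.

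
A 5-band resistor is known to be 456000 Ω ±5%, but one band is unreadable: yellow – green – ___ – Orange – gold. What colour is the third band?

456000 Ω = 456 × 10^3.
The third band gives digit 6 of the significand, and 6 is blue.

blue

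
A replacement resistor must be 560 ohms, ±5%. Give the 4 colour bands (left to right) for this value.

560 Ω = 56 × 10^1.
5 → green
6 → blue
Multiplier 10^1 → brown.
±5% tolerance → gold.

green, blue, brown, gold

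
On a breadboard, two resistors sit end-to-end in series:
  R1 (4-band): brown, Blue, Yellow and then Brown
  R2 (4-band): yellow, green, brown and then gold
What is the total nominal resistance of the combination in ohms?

R1: brown, blue → 16; yellow ×10^4 → 160000 Ω.
R2: yellow, green → 45; brown ×10 → 450 Ω.
Series: 160000 + 450 = 160450 Ω.

160450 Ω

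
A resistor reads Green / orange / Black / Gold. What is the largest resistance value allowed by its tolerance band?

Green → 5 (first significant figure)
Orange → 3 (second significant figure)
Black → ×1 multiplier
Gold → ±5% tolerance
53 × 1 = 53 Ω
Largest = 53 × (1 + 5/100) = 55.65 Ω.

55.65 Ω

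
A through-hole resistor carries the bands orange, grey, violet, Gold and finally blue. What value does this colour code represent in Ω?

Orange → 3 (first significant figure)
Grey → 8 (second significant figure)
Violet → 7 (third significant figure)
Gold → ×0.1 multiplier
387 × 0.1 = 38.7 Ω

38.7 Ω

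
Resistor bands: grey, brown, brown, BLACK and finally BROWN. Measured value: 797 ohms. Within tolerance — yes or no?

no

Grey → 8 (first significant figure)
Brown → 1 (second significant figure)
Brown → 1 (third significant figure)
Black → ×1 multiplier
Brown → ±1% tolerance
811 × 1 = 811 Ω
Allowed range: 802.89 Ω to 819.11 Ω.
797 ohms lies outside that range.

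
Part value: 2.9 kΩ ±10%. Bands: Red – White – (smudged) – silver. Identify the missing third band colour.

red

2900 Ω = 29 × 10^2.
The third band is the multiplier, 10^2, which is red.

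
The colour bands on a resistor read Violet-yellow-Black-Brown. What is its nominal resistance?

74 Ω

Violet → 7 (first significant figure)
Yellow → 4 (second significant figure)
Black → ×1 multiplier
74 × 1 = 74 Ω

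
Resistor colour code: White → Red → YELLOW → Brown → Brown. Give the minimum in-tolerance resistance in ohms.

9147.6 Ω

White → 9 (first significant figure)
Red → 2 (second significant figure)
Yellow → 4 (third significant figure)
Brown → ×10 multiplier
Brown → ±1% tolerance
924 × 10 = 9240 Ω
Minimum = 9240 × (1 − 1/100) = 9147.6 Ω.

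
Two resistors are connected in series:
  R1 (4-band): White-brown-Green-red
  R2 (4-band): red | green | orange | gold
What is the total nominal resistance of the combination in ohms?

9125000 Ω

R1: white, brown → 91; green ×10^5 → 9100000 Ω.
R2: red, green → 25; orange ×10^3 → 25000 Ω.
Series: 9100000 + 25000 = 9125000 Ω.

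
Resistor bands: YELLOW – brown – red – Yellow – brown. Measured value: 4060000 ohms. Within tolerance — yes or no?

Yellow → 4 (first significant figure)
Brown → 1 (second significant figure)
Red → 2 (third significant figure)
Yellow → ×10^4 multiplier
Brown → ±1% tolerance
412 × 10000 = 4120000 Ω
Allowed range: 4078800 Ω to 4161200 Ω.
4060000 ohms lies outside that range.

no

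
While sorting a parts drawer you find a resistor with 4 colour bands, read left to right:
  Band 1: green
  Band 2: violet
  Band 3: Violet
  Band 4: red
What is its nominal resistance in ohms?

Green → 5 (first significant figure)
Violet → 7 (second significant figure)
Violet → ×10^7 multiplier
57 × 10000000 = 570000000 Ω

570000000 Ω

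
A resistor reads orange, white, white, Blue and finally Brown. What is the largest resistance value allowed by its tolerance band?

402990000 Ω

Orange → 3 (first significant figure)
White → 9 (second significant figure)
White → 9 (third significant figure)
Blue → ×10^6 multiplier
Brown → ±1% tolerance
399 × 1000000 = 399000000 Ω
Largest = 399000000 × (1 + 1/100) = 402990000 Ω.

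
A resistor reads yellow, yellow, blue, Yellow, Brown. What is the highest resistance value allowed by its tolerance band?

4504600 Ω

Yellow → 4 (first significant figure)
Yellow → 4 (second significant figure)
Blue → 6 (third significant figure)
Yellow → ×10^4 multiplier
Brown → ±1% tolerance
446 × 10000 = 4460000 Ω
Highest = 4460000 × (1 + 1/100) = 4504600 Ω.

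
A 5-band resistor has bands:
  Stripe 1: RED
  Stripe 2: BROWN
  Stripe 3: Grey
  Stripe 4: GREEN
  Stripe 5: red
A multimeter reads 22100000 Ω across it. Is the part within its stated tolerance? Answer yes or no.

yes

Red → 2 (first significant figure)
Brown → 1 (second significant figure)
Grey → 8 (third significant figure)
Green → ×10^5 multiplier
Red → ±2% tolerance
218 × 100000 = 21800000 Ω
Allowed range: 21364000 Ω to 22236000 Ω.
22100000 Ω lies inside that range.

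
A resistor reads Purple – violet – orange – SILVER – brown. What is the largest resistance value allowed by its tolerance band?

Violet → 7 (first significant figure)
Violet → 7 (second significant figure)
Orange → 3 (third significant figure)
Silver → ×0.01 multiplier
Brown → ±1% tolerance
773 × 0.01 = 7.73 Ω
Largest = 7.73 × (1 + 1/100) = 7.8073 Ω.

7.8073 Ω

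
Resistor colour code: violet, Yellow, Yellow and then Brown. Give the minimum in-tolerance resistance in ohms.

732600 Ω

Violet → 7 (first significant figure)
Yellow → 4 (second significant figure)
Yellow → ×10^4 multiplier
Brown → ±1% tolerance
74 × 10000 = 740000 Ω
Minimum = 740000 × (1 − 1/100) = 732600 Ω.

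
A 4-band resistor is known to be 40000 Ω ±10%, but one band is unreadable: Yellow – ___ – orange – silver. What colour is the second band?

black

40000 Ω = 40 × 10^3.
The second band gives digit 0 of the significand, and 0 is black.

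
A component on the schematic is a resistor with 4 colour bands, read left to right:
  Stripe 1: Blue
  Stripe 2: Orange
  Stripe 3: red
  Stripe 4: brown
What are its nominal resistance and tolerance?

6300 Ω ±1%

Blue → 6 (first significant figure)
Orange → 3 (second significant figure)
Red → ×10^2 multiplier
Brown → ±1% tolerance
63 × 100 = 6300 Ω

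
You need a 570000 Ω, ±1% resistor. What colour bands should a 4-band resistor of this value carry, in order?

green, violet, yellow, brown

570000 Ω = 57 × 10^4.
5 → green
7 → violet
Multiplier 10^4 → yellow.
±1% tolerance → brown.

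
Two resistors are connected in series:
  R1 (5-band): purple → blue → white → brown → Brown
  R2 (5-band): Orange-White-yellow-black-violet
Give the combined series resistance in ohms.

8084 Ω

R1: violet, blue, white → 769; brown ×10 → 7690 Ω.
R2: orange, white, yellow → 394; black ×1 → 394 Ω.
Series: 7690 + 394 = 8084 Ω.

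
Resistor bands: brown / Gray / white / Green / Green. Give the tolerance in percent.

The last band, green, is the tolerance band.
Green corresponds to ±0.5%.

±0.5%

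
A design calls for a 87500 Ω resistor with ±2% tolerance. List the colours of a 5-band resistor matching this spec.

grey, violet, green, red, red

87500 Ω = 875 × 10^2.
8 → grey
7 → violet
5 → green
Multiplier 10^2 → red.
±2% tolerance → red.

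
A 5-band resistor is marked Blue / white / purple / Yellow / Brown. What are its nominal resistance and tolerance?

6970000 Ω ±1%

Blue → 6 (first significant figure)
White → 9 (second significant figure)
Violet → 7 (third significant figure)
Yellow → ×10^4 multiplier
Brown → ±1% tolerance
697 × 10000 = 6970000 Ω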